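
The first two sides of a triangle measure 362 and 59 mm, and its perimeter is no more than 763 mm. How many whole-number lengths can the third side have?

Triangle inequality: 303 < x < 421. Perimeter ≤ 763 gives x ≤ 763 − 362 − 59 = 342.
So 303 < x ≤ 342; integers 304 through 342: 39 values.

39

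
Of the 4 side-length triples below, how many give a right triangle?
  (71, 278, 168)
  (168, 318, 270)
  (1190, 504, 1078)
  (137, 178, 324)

(71,278,168): 71+168 ≤ 278, not a triangle
(168,318,270): 168²+270² = 101124 = 318² → right
(1190,504,1078): 504²+1078² = 1416100 = 1190² → right
(137,178,324): 137+178 ≤ 324, not a triangle
2 of the 4 are right.

2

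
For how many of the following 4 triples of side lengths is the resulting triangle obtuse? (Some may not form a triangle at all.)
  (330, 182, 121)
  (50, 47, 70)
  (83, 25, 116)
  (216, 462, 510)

(330,182,121): 121+182 ≤ 330, not a triangle
(50,47,70): 47²+50² = 4709 < 4900 = 70² → obtuse
(83,25,116): 25+83 ≤ 116, not a triangle
(216,462,510): 216²+462² = 260100 = 510² → right
1 of the 4 is obtuse.

1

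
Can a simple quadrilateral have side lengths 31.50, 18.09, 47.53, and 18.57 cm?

Yes

A quadrilateral exists iff every side is shorter than the sum of the others — equivalently, the longest side is less than the sum of the rest.
Longest side 47.53 < 68.16 (sum of the remaining 3), so yes.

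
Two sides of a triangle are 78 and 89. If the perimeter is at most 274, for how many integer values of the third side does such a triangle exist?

Triangle inequality: 11 < x < 167. Perimeter ≤ 274 gives x ≤ 274 − 78 − 89 = 107.
So 11 < x ≤ 107; integers 12 through 107: 96 values.

96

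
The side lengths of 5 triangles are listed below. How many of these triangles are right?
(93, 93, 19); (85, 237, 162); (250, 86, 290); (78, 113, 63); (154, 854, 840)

1

(93,93,19): 19²+93² = 9010 > 8649 = 93² → acute
(85,237,162): 85²+162² = 33469 < 56169 = 237² → obtuse
(250,86,290): 86²+250² = 69896 < 84100 = 290² → obtuse
(78,113,63): 63²+78² = 10053 < 12769 = 113² → obtuse
(154,854,840): 154²+840² = 729316 = 854² → right
1 of the 5 is right.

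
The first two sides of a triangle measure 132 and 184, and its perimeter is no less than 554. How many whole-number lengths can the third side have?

Triangle inequality: 52 < x < 316. Perimeter ≥ 554 gives x ≥ 554 − 132 − 184 = 238.
So 238 ≤ x < 316; integers 238 through 315: 78 values.

78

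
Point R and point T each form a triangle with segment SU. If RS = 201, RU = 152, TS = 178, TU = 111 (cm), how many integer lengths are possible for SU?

From triangle RSU: 49 < SU < 353.
From triangle TSU: 67 < SU < 289.
Intersection: 67 < SU < 289, so integers 68 through 288: 221 values.

221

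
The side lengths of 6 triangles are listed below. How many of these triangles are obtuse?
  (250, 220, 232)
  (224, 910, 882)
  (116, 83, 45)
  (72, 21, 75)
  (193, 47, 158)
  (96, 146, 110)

(250,220,232): 220²+232² = 102224 > 62500 = 250² → acute
(224,910,882): 224²+882² = 828100 = 910² → right
(116,83,45): 45²+83² = 8914 < 13456 = 116² → obtuse
(72,21,75): 21²+72² = 5625 = 75² → right
(193,47,158): 47²+158² = 27173 < 37249 = 193² → obtuse
(96,146,110): 96²+110² = 21316 = 146² → right
2 of the 6 are obtuse.

2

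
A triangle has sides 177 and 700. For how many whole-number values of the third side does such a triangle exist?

The third side lies in the open interval (523, 877).
Integers from 524 to 876 inclusive: 876 − 524 + 1 = 353.

353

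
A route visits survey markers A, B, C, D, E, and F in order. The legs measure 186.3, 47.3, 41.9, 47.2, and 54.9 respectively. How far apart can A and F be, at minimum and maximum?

The maximum is all hops collinear in one direction: 186.3 + 47.3 + 41.9 + 47.2 + 54.9 = 377.6.
The longest hop is 186.3; the others sum to 191.3. Since 186.3 ≤ 191.3, the path can fold back on itself completely, so the minimum distance is 0.

0 ≤ AF ≤ 377.6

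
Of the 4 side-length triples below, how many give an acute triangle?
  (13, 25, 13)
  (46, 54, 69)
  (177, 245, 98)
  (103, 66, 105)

2

(13,25,13): 13²+13² = 338 < 625 = 25² → obtuse
(46,54,69): 46²+54² = 5032 > 4761 = 69² → acute
(177,245,98): 98²+177² = 40933 < 60025 = 245² → obtuse
(103,66,105): 66²+103² = 14965 > 11025 = 105² → acute
2 of the 4 are acute.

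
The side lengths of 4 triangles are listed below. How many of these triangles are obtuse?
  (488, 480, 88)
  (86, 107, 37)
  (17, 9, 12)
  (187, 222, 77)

3

(488,480,88): 88²+480² = 238144 = 488² → right
(86,107,37): 37²+86² = 8765 < 11449 = 107² → obtuse
(17,9,12): 9²+12² = 225 < 289 = 17² → obtuse
(187,222,77): 77²+187² = 40898 < 49284 = 222² → obtuse
3 of the 4 are obtuse.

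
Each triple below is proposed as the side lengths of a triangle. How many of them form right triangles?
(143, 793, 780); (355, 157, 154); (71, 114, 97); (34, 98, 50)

1

(143,793,780): 143²+780² = 628849 = 793² → right
(355,157,154): 154+157 ≤ 355, not a triangle
(71,114,97): 71²+97² = 14450 > 12996 = 114² → acute
(34,98,50): 34+50 ≤ 98, not a triangle
1 of the 4 is right.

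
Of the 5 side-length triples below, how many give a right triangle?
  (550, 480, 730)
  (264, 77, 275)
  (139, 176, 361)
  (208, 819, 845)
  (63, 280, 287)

4

(550,480,730): 480²+550² = 532900 = 730² → right
(264,77,275): 77²+264² = 75625 = 275² → right
(139,176,361): 139+176 ≤ 361, not a triangle
(208,819,845): 208²+819² = 714025 = 845² → right
(63,280,287): 63²+280² = 82369 = 287² → right
4 of the 5 are right.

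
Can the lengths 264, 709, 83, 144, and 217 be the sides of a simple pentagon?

For a pentagon, each side must be shorter than the sum of the others.
Here the longest side is 709, but the remaining 4 sides sum to only 708.

No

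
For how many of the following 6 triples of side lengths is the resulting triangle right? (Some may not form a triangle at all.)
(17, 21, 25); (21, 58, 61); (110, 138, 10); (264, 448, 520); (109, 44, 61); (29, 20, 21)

(17,21,25): 17²+21² = 730 > 625 = 25² → acute
(21,58,61): 21²+58² = 3805 > 3721 = 61² → acute
(110,138,10): 10+110 ≤ 138, not a triangle
(264,448,520): 264²+448² = 270400 = 520² → right
(109,44,61): 44+61 ≤ 109, not a triangle
(29,20,21): 20²+21² = 841 = 29² → right
2 of the 6 are right.

2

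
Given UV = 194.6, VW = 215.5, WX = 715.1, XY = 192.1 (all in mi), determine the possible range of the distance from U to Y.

112.9 ≤ UY ≤ 1317.3 mi

The maximum is all hops collinear in one direction: 194.6 + 215.5 + 715.1 + 192.1 = 1317.3.
The longest hop is 715.1; the others sum to 602.2. Folding the others back against it leaves at least 715.1 − 602.2 = 112.9.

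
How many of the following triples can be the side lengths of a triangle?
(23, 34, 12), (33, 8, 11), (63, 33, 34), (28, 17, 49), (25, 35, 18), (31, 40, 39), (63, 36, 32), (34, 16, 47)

(12,23,34): 12+23 > 34 → valid
(8,11,33): 8+11 ≤ 33 → not valid
(33,34,63): 33+34 > 63 → valid
(17,28,49): 17+28 ≤ 49 → not valid
(18,25,35): 18+25 > 35 → valid
(31,39,40): 31+39 > 40 → valid
(32,36,63): 32+36 > 63 → valid
(16,34,47): 16+34 > 47 → valid
6 of the 8 triples form a triangle.

6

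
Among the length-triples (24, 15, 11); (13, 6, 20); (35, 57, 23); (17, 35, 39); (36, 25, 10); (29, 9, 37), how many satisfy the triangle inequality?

(11,15,24): 11+15 > 24 → valid
(6,13,20): 6+13 ≤ 20 → not valid
(23,35,57): 23+35 > 57 → valid
(17,35,39): 17+35 > 39 → valid
(10,25,36): 10+25 ≤ 36 → not valid
(9,29,37): 9+29 > 37 → valid
4 of the 6 triples form a triangle.

4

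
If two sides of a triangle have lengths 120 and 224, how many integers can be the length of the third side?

The third side lies in the open interval (104, 344).
Integers from 105 to 343 inclusive: 343 − 105 + 1 = 239.

239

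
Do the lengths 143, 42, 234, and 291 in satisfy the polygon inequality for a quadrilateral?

Yes

A quadrilateral exists iff every side is shorter than the sum of the others — equivalently, the longest side is less than the sum of the rest.
Longest side 291 < 419 (sum of the remaining 3), so yes.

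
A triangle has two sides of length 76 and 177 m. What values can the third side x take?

101 < x < 253 (m)

By the triangle inequality, x must be less than 76 + 177 = 253 and greater than |76 − 177| = 101.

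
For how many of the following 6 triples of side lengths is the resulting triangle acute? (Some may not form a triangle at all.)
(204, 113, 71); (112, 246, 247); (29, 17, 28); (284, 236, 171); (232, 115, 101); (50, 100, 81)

(204,113,71): 71+113 ≤ 204, not a triangle
(112,246,247): 112²+246² = 73060 > 61009 = 247² → acute
(29,17,28): 17²+28² = 1073 > 841 = 29² → acute
(284,236,171): 171²+236² = 84937 > 80656 = 284² → acute
(232,115,101): 101+115 ≤ 232, not a triangle
(50,100,81): 50²+81² = 9061 < 10000 = 100² → obtuse
3 of the 6 are acute.

3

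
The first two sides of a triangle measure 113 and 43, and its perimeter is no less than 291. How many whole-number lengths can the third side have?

21

Triangle inequality: 70 < x < 156. Perimeter ≥ 291 gives x ≥ 291 − 113 − 43 = 135.
So 135 ≤ x < 156; integers 135 through 155: 21 values.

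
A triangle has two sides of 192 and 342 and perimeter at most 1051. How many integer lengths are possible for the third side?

367

Triangle inequality: 150 < x < 534. Perimeter ≤ 1051 gives x ≤ 1051 − 192 − 342 = 517.
So 150 < x ≤ 517; integers 151 through 517: 367 values.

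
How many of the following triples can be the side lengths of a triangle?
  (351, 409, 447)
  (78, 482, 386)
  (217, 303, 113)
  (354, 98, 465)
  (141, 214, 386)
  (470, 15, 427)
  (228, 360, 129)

2

(351,409,447): 351+409 > 447 → valid
(78,386,482): 78+386 ≤ 482 → not valid
(113,217,303): 113+217 > 303 → valid
(98,354,465): 98+354 ≤ 465 → not valid
(141,214,386): 141+214 ≤ 386 → not valid
(15,427,470): 15+427 ≤ 470 → not valid
(129,228,360): 129+228 ≤ 360 → not valid
2 of the 7 triples form a triangle.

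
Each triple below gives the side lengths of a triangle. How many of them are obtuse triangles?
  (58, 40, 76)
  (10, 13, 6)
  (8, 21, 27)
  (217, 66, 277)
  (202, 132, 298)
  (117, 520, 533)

5

(58,40,76): 40²+58² = 4964 < 5776 = 76² → obtuse
(10,13,6): 6²+10² = 136 < 169 = 13² → obtuse
(8,21,27): 8²+21² = 505 < 729 = 27² → obtuse
(217,66,277): 66²+217² = 51445 < 76729 = 277² → obtuse
(202,132,298): 132²+202² = 58228 < 88804 = 298² → obtuse
(117,520,533): 117²+520² = 284089 = 533² → right
5 of the 6 are obtuse.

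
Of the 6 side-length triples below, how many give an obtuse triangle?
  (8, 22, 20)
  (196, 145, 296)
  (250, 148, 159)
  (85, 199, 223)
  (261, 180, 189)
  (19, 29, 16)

(8,22,20): 8²+20² = 464 < 484 = 22² → obtuse
(196,145,296): 145²+196² = 59441 < 87616 = 296² → obtuse
(250,148,159): 148²+159² = 47185 < 62500 = 250² → obtuse
(85,199,223): 85²+199² = 46826 < 49729 = 223² → obtuse
(261,180,189): 180²+189² = 68121 = 261² → right
(19,29,16): 16²+19² = 617 < 841 = 29² → obtuse
5 of the 6 are obtuse.

5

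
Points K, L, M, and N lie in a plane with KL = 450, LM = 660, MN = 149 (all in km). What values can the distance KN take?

The maximum is all hops collinear in one direction: 450 + 660 + 149 = 1259.
The longest hop is 660; the others sum to 599. Folding the others back against it leaves at least 660 − 599 = 61.

61 ≤ KN ≤ 1259 km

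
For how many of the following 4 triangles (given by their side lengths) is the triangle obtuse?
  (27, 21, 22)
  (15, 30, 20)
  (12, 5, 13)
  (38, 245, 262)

2

(27,21,22): 21²+22² = 925 > 729 = 27² → acute
(15,30,20): 15²+20² = 625 < 900 = 30² → obtuse
(12,5,13): 5²+12² = 169 = 13² → right
(38,245,262): 38²+245² = 61469 < 68644 = 262² → obtuse
2 of the 4 are obtuse.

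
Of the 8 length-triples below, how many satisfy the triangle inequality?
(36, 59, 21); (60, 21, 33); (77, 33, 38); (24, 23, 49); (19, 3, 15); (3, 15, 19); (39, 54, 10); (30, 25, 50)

1

(21,36,59): 21+36 ≤ 59 → not valid
(21,33,60): 21+33 ≤ 60 → not valid
(33,38,77): 33+38 ≤ 77 → not valid
(23,24,49): 23+24 ≤ 49 → not valid
(3,15,19): 3+15 ≤ 19 → not valid
(3,15,19): 3+15 ≤ 19 → not valid
(10,39,54): 10+39 ≤ 54 → not valid
(25,30,50): 25+30 > 50 → valid
1 of the 8 triples forms a triangle.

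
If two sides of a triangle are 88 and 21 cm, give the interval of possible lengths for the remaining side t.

67 < t < 109

By the triangle inequality, t must be less than 88 + 21 = 109 and greater than |88 − 21| = 67.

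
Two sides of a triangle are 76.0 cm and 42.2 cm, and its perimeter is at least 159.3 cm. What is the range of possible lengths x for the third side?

Triangle inequality alone gives 33.8 < x < 118.2.
The perimeter condition gives x ≥ 159.3 − 76.0 − 42.2 = 41.1.
Intersecting the two: 41.1 ≤ x < 118.2.

41.1 ≤ x < 118.2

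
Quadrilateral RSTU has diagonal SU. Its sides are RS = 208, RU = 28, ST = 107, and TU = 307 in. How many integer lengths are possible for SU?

From triangle RSU: 180 < SU < 236.
From triangle TSU: 200 < SU < 414.
Intersection: 200 < SU < 236, so integers 201 through 235: 35 values.

35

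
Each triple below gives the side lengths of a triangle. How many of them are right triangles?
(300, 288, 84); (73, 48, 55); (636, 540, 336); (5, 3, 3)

(300,288,84): 84²+288² = 90000 = 300² → right
(73,48,55): 48²+55² = 5329 = 73² → right
(636,540,336): 336²+540² = 404496 = 636² → right
(5,3,3): 3²+3² = 18 < 25 = 5² → obtuse
3 of the 4 are right.

3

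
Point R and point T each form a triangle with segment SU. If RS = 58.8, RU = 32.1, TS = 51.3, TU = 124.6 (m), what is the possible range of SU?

73.3 < SU < 90.9

From triangle RSU: |58.8 − 32.1| < SU < 58.8 + 32.1, i.e. 26.7 < SU < 90.9.
From triangle TSU: 73.3 < SU < 175.9.
Both must hold, so SU lies in the intersection.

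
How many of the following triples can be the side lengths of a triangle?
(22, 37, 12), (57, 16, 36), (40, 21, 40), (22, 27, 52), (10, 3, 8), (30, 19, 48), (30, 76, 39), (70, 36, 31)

(12,22,37): 12+22 ≤ 37 → not valid
(16,36,57): 16+36 ≤ 57 → not valid
(21,40,40): 21+40 > 40 → valid
(22,27,52): 22+27 ≤ 52 → not valid
(3,8,10): 3+8 > 10 → valid
(19,30,48): 19+30 > 48 → valid
(30,39,76): 30+39 ≤ 76 → not valid
(31,36,70): 31+36 ≤ 70 → not valid
3 of the 8 triples form a triangle.

3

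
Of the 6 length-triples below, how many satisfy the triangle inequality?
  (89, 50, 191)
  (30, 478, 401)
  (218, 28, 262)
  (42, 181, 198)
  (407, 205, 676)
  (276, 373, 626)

(50,89,191): 50+89 ≤ 191 → not valid
(30,401,478): 30+401 ≤ 478 → not valid
(28,218,262): 28+218 ≤ 262 → not valid
(42,181,198): 42+181 > 198 → valid
(205,407,676): 205+407 ≤ 676 → not valid
(276,373,626): 276+373 > 626 → valid
2 of the 6 triples form a triangle.

2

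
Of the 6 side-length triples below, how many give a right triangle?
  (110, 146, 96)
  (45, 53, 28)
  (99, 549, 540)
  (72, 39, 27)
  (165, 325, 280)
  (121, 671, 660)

(110,146,96): 96²+110² = 21316 = 146² → right
(45,53,28): 28²+45² = 2809 = 53² → right
(99,549,540): 99²+540² = 301401 = 549² → right
(72,39,27): 27+39 ≤ 72, not a triangle
(165,325,280): 165²+280² = 105625 = 325² → right
(121,671,660): 121²+660² = 450241 = 671² → right
5 of the 6 are right.

5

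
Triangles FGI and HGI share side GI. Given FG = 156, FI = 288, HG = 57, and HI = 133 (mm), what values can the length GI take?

From triangle FGI: |156 − 288| < GI < 156 + 288, i.e. 132 < GI < 444.
From triangle HGI: 76 < GI < 190.
Both must hold, so GI lies in the intersection.

132 < GI < 190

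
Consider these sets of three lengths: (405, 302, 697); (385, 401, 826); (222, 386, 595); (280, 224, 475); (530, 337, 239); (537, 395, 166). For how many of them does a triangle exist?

5

(302,405,697): 302+405 > 697 → valid
(385,401,826): 385+401 ≤ 826 → not valid
(222,386,595): 222+386 > 595 → valid
(224,280,475): 224+280 > 475 → valid
(239,337,530): 239+337 > 530 → valid
(166,395,537): 166+395 > 537 → valid
5 of the 6 triples form a triangle.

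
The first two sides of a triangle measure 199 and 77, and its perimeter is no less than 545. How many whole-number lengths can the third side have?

7

Triangle inequality: 122 < x < 276. Perimeter ≥ 545 gives x ≥ 545 − 199 − 77 = 269.
So 269 ≤ x < 276; integers 269 through 275: 7 values.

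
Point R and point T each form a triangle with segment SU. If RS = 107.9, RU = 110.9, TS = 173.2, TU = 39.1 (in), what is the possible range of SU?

134.1 < SU < 212.3

From triangle RSU: |107.9 − 110.9| < SU < 107.9 + 110.9, i.e. 3.0 < SU < 218.8.
From triangle TSU: 134.1 < SU < 212.3.
Both must hold, so SU lies in the intersection.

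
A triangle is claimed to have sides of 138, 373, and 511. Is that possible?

No

The two shorter sides sum to 511, exactly equal to the longest side 511.
That gives only a degenerate (flat) triangle — the inequality must be strict.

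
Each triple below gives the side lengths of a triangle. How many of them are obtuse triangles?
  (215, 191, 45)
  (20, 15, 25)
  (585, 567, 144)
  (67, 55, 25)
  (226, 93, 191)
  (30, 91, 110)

4

(215,191,45): 45²+191² = 38506 < 46225 = 215² → obtuse
(20,15,25): 15²+20² = 625 = 25² → right
(585,567,144): 144²+567² = 342225 = 585² → right
(67,55,25): 25²+55² = 3650 < 4489 = 67² → obtuse
(226,93,191): 93²+191² = 45130 < 51076 = 226² → obtuse
(30,91,110): 30²+91² = 9181 < 12100 = 110² → obtuse
4 of the 6 are obtuse.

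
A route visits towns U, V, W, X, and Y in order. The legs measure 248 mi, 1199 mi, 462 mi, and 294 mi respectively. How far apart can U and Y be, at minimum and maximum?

195 ≤ UY ≤ 2203 mi

The maximum is all hops collinear in one direction: 248 + 1199 + 462 + 294 = 2203.
The longest hop is 1199; the others sum to 1004. Folding the others back against it leaves at least 1199 − 1004 = 195.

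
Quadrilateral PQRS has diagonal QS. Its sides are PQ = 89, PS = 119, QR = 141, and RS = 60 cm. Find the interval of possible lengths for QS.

From triangle PQS: |89 − 119| < QS < 89 + 119, i.e. 30 < QS < 208.
From triangle RQS: 81 < QS < 201.
Both must hold, so QS lies in the intersection.

81 < QS < 201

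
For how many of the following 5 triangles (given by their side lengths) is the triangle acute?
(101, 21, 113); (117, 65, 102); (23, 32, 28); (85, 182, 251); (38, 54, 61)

3

(101,21,113): 21²+101² = 10642 < 12769 = 113² → obtuse
(117,65,102): 65²+102² = 14629 > 13689 = 117² → acute
(23,32,28): 23²+28² = 1313 > 1024 = 32² → acute
(85,182,251): 85²+182² = 40349 < 63001 = 251² → obtuse
(38,54,61): 38²+54² = 4360 > 3721 = 61² → acute
3 of the 5 are acute.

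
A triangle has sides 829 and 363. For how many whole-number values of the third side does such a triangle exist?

The third side lies in the open interval (466, 1192).
Integers from 467 to 1191 inclusive: 1191 − 467 + 1 = 725.

725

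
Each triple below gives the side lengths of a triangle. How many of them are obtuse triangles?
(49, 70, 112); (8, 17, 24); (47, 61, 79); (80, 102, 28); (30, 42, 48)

(49,70,112): 49²+70² = 7301 < 12544 = 112² → obtuse
(8,17,24): 8²+17² = 353 < 576 = 24² → obtuse
(47,61,79): 47²+61² = 5930 < 6241 = 79² → obtuse
(80,102,28): 28²+80² = 7184 < 10404 = 102² → obtuse
(30,42,48): 30²+42² = 2664 > 2304 = 48² → acute
4 of the 5 are obtuse.

4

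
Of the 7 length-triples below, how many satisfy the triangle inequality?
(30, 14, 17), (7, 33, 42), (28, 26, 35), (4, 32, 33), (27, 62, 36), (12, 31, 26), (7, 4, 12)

(14,17,30): 14+17 > 30 → valid
(7,33,42): 7+33 ≤ 42 → not valid
(26,28,35): 26+28 > 35 → valid
(4,32,33): 4+32 > 33 → valid
(27,36,62): 27+36 > 62 → valid
(12,26,31): 12+26 > 31 → valid
(4,7,12): 4+7 ≤ 12 → not valid
5 of the 7 triples form a triangle.

5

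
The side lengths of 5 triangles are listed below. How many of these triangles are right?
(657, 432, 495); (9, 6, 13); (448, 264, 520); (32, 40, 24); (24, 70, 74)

(657,432,495): 432²+495² = 431649 = 657² → right
(9,6,13): 6²+9² = 117 < 169 = 13² → obtuse
(448,264,520): 264²+448² = 270400 = 520² → right
(32,40,24): 24²+32² = 1600 = 40² → right
(24,70,74): 24²+70² = 5476 = 74² → right
4 of the 5 are right.

4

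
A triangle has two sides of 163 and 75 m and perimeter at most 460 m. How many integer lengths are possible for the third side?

134

Triangle inequality: 88 < x < 238. Perimeter ≤ 460 gives x ≤ 460 − 163 − 75 = 222.
So 88 < x ≤ 222; integers 89 through 222: 134 values.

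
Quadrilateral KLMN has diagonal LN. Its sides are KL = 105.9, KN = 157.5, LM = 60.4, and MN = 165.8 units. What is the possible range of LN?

105.4 < LN < 226.2

From triangle KLN: |105.9 − 157.5| < LN < 105.9 + 157.5, i.e. 51.6 < LN < 263.4.
From triangle MLN: 105.4 < LN < 226.2.
Both must hold, so LN lies in the intersection.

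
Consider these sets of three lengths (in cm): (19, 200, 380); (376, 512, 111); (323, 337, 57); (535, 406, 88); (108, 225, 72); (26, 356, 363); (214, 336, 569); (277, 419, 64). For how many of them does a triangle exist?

(19,200,380): 19+200 ≤ 380 → not valid
(111,376,512): 111+376 ≤ 512 → not valid
(57,323,337): 57+323 > 337 → valid
(88,406,535): 88+406 ≤ 535 → not valid
(72,108,225): 72+108 ≤ 225 → not valid
(26,356,363): 26+356 > 363 → valid
(214,336,569): 214+336 ≤ 569 → not valid
(64,277,419): 64+277 ≤ 419 → not valid
2 of the 8 triples form a triangle.

2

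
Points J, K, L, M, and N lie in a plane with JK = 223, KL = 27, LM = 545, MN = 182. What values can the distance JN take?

The maximum is all hops collinear in one direction: 223 + 27 + 545 + 182 = 977.
The longest hop is 545; the others sum to 432. Folding the others back against it leaves at least 545 − 432 = 113.

113 ≤ JN ≤ 977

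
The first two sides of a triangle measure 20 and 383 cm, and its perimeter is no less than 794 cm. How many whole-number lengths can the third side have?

Triangle inequality: 363 < x < 403. Perimeter ≥ 794 gives x ≥ 794 − 20 − 383 = 391.
So 391 ≤ x < 403; integers 391 through 402: 12 values.

12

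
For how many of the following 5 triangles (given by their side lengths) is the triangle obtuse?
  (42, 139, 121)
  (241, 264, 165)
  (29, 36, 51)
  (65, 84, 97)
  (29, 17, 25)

2

(42,139,121): 42²+121² = 16405 < 19321 = 139² → obtuse
(241,264,165): 165²+241² = 85306 > 69696 = 264² → acute
(29,36,51): 29²+36² = 2137 < 2601 = 51² → obtuse
(65,84,97): 65²+84² = 11281 > 9409 = 97² → acute
(29,17,25): 17²+25² = 914 > 841 = 29² → acute
2 of the 5 are obtuse.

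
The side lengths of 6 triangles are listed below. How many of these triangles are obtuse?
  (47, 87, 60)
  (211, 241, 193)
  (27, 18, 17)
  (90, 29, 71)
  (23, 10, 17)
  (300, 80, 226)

(47,87,60): 47²+60² = 5809 < 7569 = 87² → obtuse
(211,241,193): 193²+211² = 81770 > 58081 = 241² → acute
(27,18,17): 17²+18² = 613 < 729 = 27² → obtuse
(90,29,71): 29²+71² = 5882 < 8100 = 90² → obtuse
(23,10,17): 10²+17² = 389 < 529 = 23² → obtuse
(300,80,226): 80²+226² = 57476 < 90000 = 300² → obtuse
5 of the 6 are obtuse.

5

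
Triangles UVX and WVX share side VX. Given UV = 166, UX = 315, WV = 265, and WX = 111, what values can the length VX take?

154 < VX < 376

From triangle UVX: |166 − 315| < VX < 166 + 315, i.e. 149 < VX < 481.
From triangle WVX: 154 < VX < 376.
Both must hold, so VX lies in the intersection.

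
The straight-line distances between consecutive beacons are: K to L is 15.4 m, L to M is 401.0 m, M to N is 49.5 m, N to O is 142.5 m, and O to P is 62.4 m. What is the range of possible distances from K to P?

The maximum is all hops collinear in one direction: 15.4 + 401.0 + 49.5 + 142.5 + 62.4 = 670.8.
The longest hop is 401.0; the others sum to 269.8. Folding the others back against it leaves at least 401.0 − 269.8 = 131.2.

131.2 ≤ KP ≤ 670.8 m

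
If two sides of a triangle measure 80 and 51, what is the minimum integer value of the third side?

The third side must be strictly greater than |80 − 51| = 29.
The smallest integer above 29 is 30.

30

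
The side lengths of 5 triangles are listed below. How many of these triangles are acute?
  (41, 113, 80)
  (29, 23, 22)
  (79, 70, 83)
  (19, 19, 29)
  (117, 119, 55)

(41,113,80): 41²+80² = 8081 < 12769 = 113² → obtuse
(29,23,22): 22²+23² = 1013 > 841 = 29² → acute
(79,70,83): 70²+79² = 11141 > 6889 = 83² → acute
(19,19,29): 19²+19² = 722 < 841 = 29² → obtuse
(117,119,55): 55²+117² = 16714 > 14161 = 119² → acute
3 of the 5 are acute.

3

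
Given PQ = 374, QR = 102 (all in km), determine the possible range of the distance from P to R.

By the triangle inequality, |374 − 102| ≤ PR ≤ 374 + 102.

272 ≤ PR ≤ 476 km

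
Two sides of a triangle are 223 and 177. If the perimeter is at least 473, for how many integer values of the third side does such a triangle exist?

327

Triangle inequality: 46 < x < 400. Perimeter ≥ 473 gives x ≥ 473 − 223 − 177 = 73.
So 73 ≤ x < 400; integers 73 through 399: 327 values.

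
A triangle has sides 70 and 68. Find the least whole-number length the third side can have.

3

The third side must be strictly greater than |70 − 68| = 2.
The smallest integer above 2 is 3.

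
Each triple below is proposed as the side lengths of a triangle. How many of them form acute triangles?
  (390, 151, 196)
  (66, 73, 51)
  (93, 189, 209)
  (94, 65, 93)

3

(390,151,196): 151+196 ≤ 390, not a triangle
(66,73,51): 51²+66² = 6957 > 5329 = 73² → acute
(93,189,209): 93²+189² = 44370 > 43681 = 209² → acute
(94,65,93): 65²+93² = 12874 > 8836 = 94² → acute
3 of the 4 are acute.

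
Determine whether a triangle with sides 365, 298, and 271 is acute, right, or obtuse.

acute

Compare the square of the longest side to the sum of squares of the other two: 271² + 298² = 162245 > 133225 = 365².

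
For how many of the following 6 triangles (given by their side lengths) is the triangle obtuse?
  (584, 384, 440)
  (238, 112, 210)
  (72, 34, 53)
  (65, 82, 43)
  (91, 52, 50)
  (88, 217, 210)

(584,384,440): 384²+440² = 341056 = 584² → right
(238,112,210): 112²+210² = 56644 = 238² → right
(72,34,53): 34²+53² = 3965 < 5184 = 72² → obtuse
(65,82,43): 43²+65² = 6074 < 6724 = 82² → obtuse
(91,52,50): 50²+52² = 5204 < 8281 = 91² → obtuse
(88,217,210): 88²+210² = 51844 > 47089 = 217² → acute
3 of the 6 are obtuse.

3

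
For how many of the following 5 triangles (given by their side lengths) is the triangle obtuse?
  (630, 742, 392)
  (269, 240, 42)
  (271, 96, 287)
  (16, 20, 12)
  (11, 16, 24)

2

(630,742,392): 392²+630² = 550564 = 742² → right
(269,240,42): 42²+240² = 59364 < 72361 = 269² → obtuse
(271,96,287): 96²+271² = 82657 > 82369 = 287² → acute
(16,20,12): 12²+16² = 400 = 20² → right
(11,16,24): 11²+16² = 377 < 576 = 24² → obtuse
2 of the 5 are obtuse.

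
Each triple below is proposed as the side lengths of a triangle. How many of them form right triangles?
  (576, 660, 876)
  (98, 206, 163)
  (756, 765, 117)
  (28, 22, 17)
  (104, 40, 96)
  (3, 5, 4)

4

(576,660,876): 576²+660² = 767376 = 876² → right
(98,206,163): 98²+163² = 36173 < 42436 = 206² → obtuse
(756,765,117): 117²+756² = 585225 = 765² → right
(28,22,17): 17²+22² = 773 < 784 = 28² → obtuse
(104,40,96): 40²+96² = 10816 = 104² → right
(3,5,4): 3²+4² = 25 = 5² → right
4 of the 6 are right.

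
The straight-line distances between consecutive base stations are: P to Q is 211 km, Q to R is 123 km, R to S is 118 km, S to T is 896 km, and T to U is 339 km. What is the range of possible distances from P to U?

The maximum is all hops collinear in one direction: 211 + 123 + 118 + 896 + 339 = 1687.
The longest hop is 896; the others sum to 791. Folding the others back against it leaves at least 896 − 791 = 105.

105 ≤ PU ≤ 1687 km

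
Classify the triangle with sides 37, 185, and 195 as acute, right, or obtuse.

obtuse

Compare the square of the longest side to the sum of squares of the other two: 37² + 185² = 35594 < 38025 = 195².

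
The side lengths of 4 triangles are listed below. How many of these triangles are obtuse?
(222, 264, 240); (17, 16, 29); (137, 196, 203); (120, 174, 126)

1

(222,264,240): 222²+240² = 106884 > 69696 = 264² → acute
(17,16,29): 16²+17² = 545 < 841 = 29² → obtuse
(137,196,203): 137²+196² = 57185 > 41209 = 203² → acute
(120,174,126): 120²+126² = 30276 = 174² → right
1 of the 4 is obtuse.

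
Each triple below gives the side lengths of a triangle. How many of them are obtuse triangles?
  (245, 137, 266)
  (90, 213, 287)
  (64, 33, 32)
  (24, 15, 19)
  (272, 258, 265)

2

(245,137,266): 137²+245² = 78794 > 70756 = 266² → acute
(90,213,287): 90²+213² = 53469 < 82369 = 287² → obtuse
(64,33,32): 32²+33² = 2113 < 4096 = 64² → obtuse
(24,15,19): 15²+19² = 586 > 576 = 24² → acute
(272,258,265): 258²+265² = 136789 > 73984 = 272² → acute
2 of the 5 are obtuse.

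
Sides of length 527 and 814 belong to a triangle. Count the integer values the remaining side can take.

The third side lies in the open interval (287, 1341).
Integers from 288 to 1340 inclusive: 1340 − 288 + 1 = 1053.

1053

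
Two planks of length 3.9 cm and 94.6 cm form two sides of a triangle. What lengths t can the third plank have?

By the triangle inequality, t must be less than 3.9 + 94.6 = 98.5 and greater than |3.9 − 94.6| = 90.7.

90.7 < t < 98.5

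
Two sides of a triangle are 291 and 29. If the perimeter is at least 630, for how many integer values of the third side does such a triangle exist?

10

Triangle inequality: 262 < x < 320. Perimeter ≥ 630 gives x ≥ 630 − 291 − 29 = 310.
So 310 ≤ x < 320; integers 310 through 319: 10 values.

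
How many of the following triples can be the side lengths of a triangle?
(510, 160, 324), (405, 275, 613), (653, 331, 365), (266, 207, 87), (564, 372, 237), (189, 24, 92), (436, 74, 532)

4

(160,324,510): 160+324 ≤ 510 → not valid
(275,405,613): 275+405 > 613 → valid
(331,365,653): 331+365 > 653 → valid
(87,207,266): 87+207 > 266 → valid
(237,372,564): 237+372 > 564 → valid
(24,92,189): 24+92 ≤ 189 → not valid
(74,436,532): 74+436 ≤ 532 → not valid
4 of the 7 triples form a triangle.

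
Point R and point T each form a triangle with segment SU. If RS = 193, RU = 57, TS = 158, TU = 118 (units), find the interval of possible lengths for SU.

136 < SU < 250

From triangle RSU: |193 − 57| < SU < 193 + 57, i.e. 136 < SU < 250.
From triangle TSU: 40 < SU < 276.
Both must hold, so SU lies in the intersection.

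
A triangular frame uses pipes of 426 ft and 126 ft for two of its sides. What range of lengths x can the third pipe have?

300 < x < 552

By the triangle inequality, x must be less than 426 + 126 = 552 and greater than |426 − 126| = 300.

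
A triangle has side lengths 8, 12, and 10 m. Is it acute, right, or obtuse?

Compare the square of the longest side to the sum of squares of the other two: 8² + 10² = 164 > 144 = 12².

acute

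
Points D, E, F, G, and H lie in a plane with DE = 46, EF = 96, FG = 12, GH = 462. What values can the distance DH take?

The maximum is all hops collinear in one direction: 46 + 96 + 12 + 462 = 616.
The longest hop is 462; the others sum to 154. Folding the others back against it leaves at least 462 − 154 = 308.

308 ≤ DH ≤ 616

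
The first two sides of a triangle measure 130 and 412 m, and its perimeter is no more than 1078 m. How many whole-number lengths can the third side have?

254

Triangle inequality: 282 < x < 542. Perimeter ≤ 1078 gives x ≤ 1078 − 130 − 412 = 536.
So 282 < x ≤ 536; integers 283 through 536: 254 values.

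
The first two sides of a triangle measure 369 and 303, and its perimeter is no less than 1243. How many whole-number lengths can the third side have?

101

Triangle inequality: 66 < x < 672. Perimeter ≥ 1243 gives x ≥ 1243 − 369 − 303 = 571.
So 571 ≤ x < 672; integers 571 through 671: 101 values.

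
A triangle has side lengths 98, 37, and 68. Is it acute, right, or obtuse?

obtuse

Compare the square of the longest side to the sum of squares of the other two: 37² + 68² = 5993 < 9604 = 98².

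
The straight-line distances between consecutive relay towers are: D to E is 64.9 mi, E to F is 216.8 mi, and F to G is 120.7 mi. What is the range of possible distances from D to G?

31.2 ≤ DG ≤ 402.4 mi

The maximum is all hops collinear in one direction: 64.9 + 216.8 + 120.7 = 402.4.
The longest hop is 216.8; the others sum to 185.6. Folding the others back against it leaves at least 216.8 − 185.6 = 31.2.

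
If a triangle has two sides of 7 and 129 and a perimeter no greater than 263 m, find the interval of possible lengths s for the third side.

122 < s ≤ 127

Triangle inequality alone gives 122 < s < 136.
The perimeter condition gives s ≤ 263 − 7 − 129 = 127.
Intersecting the two: 122 < s ≤ 127.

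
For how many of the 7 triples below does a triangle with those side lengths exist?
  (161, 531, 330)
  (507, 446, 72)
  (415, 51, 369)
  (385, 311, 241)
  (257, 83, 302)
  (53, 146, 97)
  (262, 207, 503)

5

(161,330,531): 161+330 ≤ 531 → not valid
(72,446,507): 72+446 > 507 → valid
(51,369,415): 51+369 > 415 → valid
(241,311,385): 241+311 > 385 → valid
(83,257,302): 83+257 > 302 → valid
(53,97,146): 53+97 > 146 → valid
(207,262,503): 207+262 ≤ 503 → not valid
5 of the 7 triples form a triangle.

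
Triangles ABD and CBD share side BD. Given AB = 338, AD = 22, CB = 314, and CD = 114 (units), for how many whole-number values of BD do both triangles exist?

43

From triangle ABD: 316 < BD < 360.
From triangle CBD: 200 < BD < 428.
Intersection: 316 < BD < 360, so integers 317 through 359: 43 values.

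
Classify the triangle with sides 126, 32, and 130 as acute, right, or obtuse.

Compare the square of the longest side to the sum of squares of the other two: 32² + 126² = 16900 = 130².

right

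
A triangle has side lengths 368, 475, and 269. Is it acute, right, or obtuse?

Compare the square of the longest side to the sum of squares of the other two: 269² + 368² = 207785 < 225625 = 475².

obtuse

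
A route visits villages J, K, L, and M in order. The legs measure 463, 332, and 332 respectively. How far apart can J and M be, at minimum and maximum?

The maximum is all hops collinear in one direction: 463 + 332 + 332 = 1127.
The longest hop is 463; the others sum to 664. Since 463 ≤ 664, the path can fold back on itself completely, so the minimum distance is 0.

0 ≤ JM ≤ 1127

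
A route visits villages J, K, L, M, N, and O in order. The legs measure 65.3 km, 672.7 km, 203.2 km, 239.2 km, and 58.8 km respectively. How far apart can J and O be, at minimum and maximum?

The maximum is all hops collinear in one direction: 65.3 + 672.7 + 203.2 + 239.2 + 58.8 = 1239.2.
The longest hop is 672.7; the others sum to 566.5. Folding the others back against it leaves at least 672.7 − 566.5 = 106.2.

106.2 ≤ JO ≤ 1239.2 km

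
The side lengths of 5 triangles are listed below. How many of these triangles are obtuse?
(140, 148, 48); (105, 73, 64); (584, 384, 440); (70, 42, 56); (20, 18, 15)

(140,148,48): 48²+140² = 21904 = 148² → right
(105,73,64): 64²+73² = 9425 < 11025 = 105² → obtuse
(584,384,440): 384²+440² = 341056 = 584² → right
(70,42,56): 42²+56² = 4900 = 70² → right
(20,18,15): 15²+18² = 549 > 400 = 20² → acute
1 of the 5 is obtuse.

1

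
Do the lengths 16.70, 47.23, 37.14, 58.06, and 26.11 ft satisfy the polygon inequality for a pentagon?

Yes

A pentagon exists iff every side is shorter than the sum of the others — equivalently, the longest side is less than the sum of the rest.
Longest side 58.06 < 127.18 (sum of the remaining 4), so yes.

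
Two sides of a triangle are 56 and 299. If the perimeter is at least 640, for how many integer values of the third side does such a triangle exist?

70

Triangle inequality: 243 < x < 355. Perimeter ≥ 640 gives x ≥ 640 − 56 − 299 = 285.
So 285 ≤ x < 355; integers 285 through 354: 70 values.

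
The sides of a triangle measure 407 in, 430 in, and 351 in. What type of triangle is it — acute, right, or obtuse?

acute

Compare the square of the longest side to the sum of squares of the other two: 351² + 407² = 288850 > 184900 = 430².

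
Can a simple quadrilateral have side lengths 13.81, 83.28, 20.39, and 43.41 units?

For a quadrilateral, each side must be shorter than the sum of the others.
Here the longest side is 83.28, but the remaining 3 sides sum to only 77.61.

No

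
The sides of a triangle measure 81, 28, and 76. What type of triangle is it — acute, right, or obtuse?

Compare the square of the longest side to the sum of squares of the other two: 28² + 76² = 6560 < 6561 = 81².

obtuse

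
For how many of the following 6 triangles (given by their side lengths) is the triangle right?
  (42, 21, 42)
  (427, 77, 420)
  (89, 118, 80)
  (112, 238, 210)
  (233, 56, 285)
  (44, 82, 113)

(42,21,42): 21²+42² = 2205 > 1764 = 42² → acute
(427,77,420): 77²+420² = 182329 = 427² → right
(89,118,80): 80²+89² = 14321 > 13924 = 118² → acute
(112,238,210): 112²+210² = 56644 = 238² → right
(233,56,285): 56²+233² = 57425 < 81225 = 285² → obtuse
(44,82,113): 44²+82² = 8660 < 12769 = 113² → obtuse
2 of the 6 are right.

2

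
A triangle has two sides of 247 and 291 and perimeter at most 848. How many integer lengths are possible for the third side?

Triangle inequality: 44 < x < 538. Perimeter ≤ 848 gives x ≤ 848 − 247 − 291 = 310.
So 44 < x ≤ 310; integers 45 through 310: 266 values.

266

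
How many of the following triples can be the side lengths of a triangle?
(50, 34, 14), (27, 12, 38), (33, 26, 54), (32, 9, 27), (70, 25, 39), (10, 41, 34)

4

(14,34,50): 14+34 ≤ 50 → not valid
(12,27,38): 12+27 > 38 → valid
(26,33,54): 26+33 > 54 → valid
(9,27,32): 9+27 > 32 → valid
(25,39,70): 25+39 ≤ 70 → not valid
(10,34,41): 10+34 > 41 → valid
4 of the 6 triples form a triangle.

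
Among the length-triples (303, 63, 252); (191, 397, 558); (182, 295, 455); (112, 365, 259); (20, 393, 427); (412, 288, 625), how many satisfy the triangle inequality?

(63,252,303): 63+252 > 303 → valid
(191,397,558): 191+397 > 558 → valid
(182,295,455): 182+295 > 455 → valid
(112,259,365): 112+259 > 365 → valid
(20,393,427): 20+393 ≤ 427 → not valid
(288,412,625): 288+412 > 625 → valid
5 of the 6 triples form a triangle.

5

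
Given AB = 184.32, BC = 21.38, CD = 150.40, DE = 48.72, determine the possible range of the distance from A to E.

0 ≤ AE ≤ 404.82

The maximum is all hops collinear in one direction: 184.32 + 21.38 + 150.40 + 48.72 = 404.82.
The longest hop is 184.32; the others sum to 220.50. Since 184.32 ≤ 220.50, the path can fold back on itself completely, so the minimum distance is 0.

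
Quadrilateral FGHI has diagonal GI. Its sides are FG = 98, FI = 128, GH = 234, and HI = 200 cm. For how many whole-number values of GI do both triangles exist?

191

From triangle FGI: 30 < GI < 226.
From triangle HGI: 34 < GI < 434.
Intersection: 34 < GI < 226, so integers 35 through 225: 191 values.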